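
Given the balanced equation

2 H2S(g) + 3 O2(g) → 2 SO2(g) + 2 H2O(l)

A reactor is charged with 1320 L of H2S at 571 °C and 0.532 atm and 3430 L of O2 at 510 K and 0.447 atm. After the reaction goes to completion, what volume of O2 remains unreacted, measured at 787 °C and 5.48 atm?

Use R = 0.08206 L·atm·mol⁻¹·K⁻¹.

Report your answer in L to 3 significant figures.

n(H2S) = PV/RT = (0.532 × 1320) / (0.08206 × 844.15) = 10.14 mol
n(O2) = PV/RT = (0.447 × 3430) / (0.08206 × 510) = 36.64 mol
For 10.14 mol H2S, stoichiometry requires (3/2) × 10.14 = 15.21 mol O2; 36.64 mol is available, so H2S is limiting.
n(O2) consumed = (3/2) × 10.14 = 15.21 mol; remaining = 36.64 − 15.21 = 21.43 mol
V(O2) = nRT/P = 21.43 × 0.08206 × 1060.15 / 5.48 = 340.2 L

340 L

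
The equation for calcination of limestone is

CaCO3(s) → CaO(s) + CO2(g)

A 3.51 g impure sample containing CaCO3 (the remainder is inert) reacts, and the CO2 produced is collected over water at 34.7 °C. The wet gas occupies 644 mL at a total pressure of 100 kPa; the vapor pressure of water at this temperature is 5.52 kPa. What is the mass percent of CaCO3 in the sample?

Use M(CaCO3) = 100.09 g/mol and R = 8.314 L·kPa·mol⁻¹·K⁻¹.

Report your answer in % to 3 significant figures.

67.8 %

P(CO2) = 100 − 5.52 = 94.48 kPa
n(CO2) = PV/RT = (94.48 × 0.6440) / (8.314 × 307.85) = 0.02377 mol
n(CaCO3) = (1/1) × 0.02377 = 0.02377 mol
m(CaCO3) = 0.02377 × 100.09 = 2.379 g
%CaCO3 = 2.379 / 3.51 × 100 = 67.78%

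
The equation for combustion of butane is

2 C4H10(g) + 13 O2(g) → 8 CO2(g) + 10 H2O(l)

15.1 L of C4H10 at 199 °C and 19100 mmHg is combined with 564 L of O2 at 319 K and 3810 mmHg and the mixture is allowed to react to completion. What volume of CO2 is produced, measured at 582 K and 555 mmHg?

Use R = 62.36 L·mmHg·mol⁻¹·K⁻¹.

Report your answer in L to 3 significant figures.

2560 L

n(C4H10) = PV/RT = (19100 × 15.1) / (62.36 × 472.15) = 9.795 mol
n(O2) = PV/RT = (3810 × 564) / (62.36 × 319) = 108.0 mol
For 9.795 mol C4H10, stoichiometry requires (13/2) × 9.795 = 63.67 mol O2; 108.0 mol is available, so C4H10 is limiting.
n(CO2) = (8/2) × 9.795 = 39.18 mol
V(CO2) = nRT/P = 39.18 × 62.36 × 582 / 555 = 2562 L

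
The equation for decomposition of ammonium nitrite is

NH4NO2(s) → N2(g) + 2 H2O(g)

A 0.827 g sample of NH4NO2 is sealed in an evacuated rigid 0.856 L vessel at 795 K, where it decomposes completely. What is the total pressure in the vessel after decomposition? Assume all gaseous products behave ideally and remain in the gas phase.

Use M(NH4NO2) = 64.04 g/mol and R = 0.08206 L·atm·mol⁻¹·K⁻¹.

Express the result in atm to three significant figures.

2.95 atm

n(NH4NO2) = 0.827 / 64.04 = 0.01291 mol
n(gas produced) = (3/1) × 0.01291 = 0.03873 mol
P = nRT/V = 0.03873 × 0.08206 × 795 / 0.856 = 2.952 atm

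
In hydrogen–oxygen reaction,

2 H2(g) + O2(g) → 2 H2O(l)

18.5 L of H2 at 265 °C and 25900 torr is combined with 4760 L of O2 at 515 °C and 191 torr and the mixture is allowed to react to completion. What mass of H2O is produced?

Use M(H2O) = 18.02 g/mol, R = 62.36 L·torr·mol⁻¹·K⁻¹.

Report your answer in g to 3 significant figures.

n(H2) = PV/RT = (25900 × 18.5) / (62.36 × 538.15) = 14.28 mol
n(O2) = PV/RT = (191 × 4760) / (62.36 × 788.15) = 18.50 mol
For 14.28 mol H2, stoichiometry requires (1/2) × 14.28 = 7.140 mol O2; 18.50 mol is available, so H2 is limiting.
n(H2O) = (2/2) × 14.28 = 14.28 mol
m(H2O) = 14.28 × 18.02 = 257.3 g

257 g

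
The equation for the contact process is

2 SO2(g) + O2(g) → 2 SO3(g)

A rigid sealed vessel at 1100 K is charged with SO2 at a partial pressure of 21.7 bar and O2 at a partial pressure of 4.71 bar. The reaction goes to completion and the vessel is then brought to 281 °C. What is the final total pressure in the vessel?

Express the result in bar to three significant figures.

With V and T fixed, P_i ∝ n_i, so the mole ratios apply directly to partial pressures at 1100 K.
P(O2) required for 21.7 bar of SO2 = (1/2) × 21.7 = 10.85 bar; available 4.71 bar, so O2 is limiting.
P(SO2) remaining = 21.7 − (2/1) × 4.71 = 12.28 bar
P(gaseous products) = (2)/1 × 4.71 = 9.420 bar
P_total at 1100 K = 12.28 + 9.420 = 21.70 bar
Scaling to 281 °C: P = 21.70 × 554.15/1100 = 10.93 bar

10.9 bar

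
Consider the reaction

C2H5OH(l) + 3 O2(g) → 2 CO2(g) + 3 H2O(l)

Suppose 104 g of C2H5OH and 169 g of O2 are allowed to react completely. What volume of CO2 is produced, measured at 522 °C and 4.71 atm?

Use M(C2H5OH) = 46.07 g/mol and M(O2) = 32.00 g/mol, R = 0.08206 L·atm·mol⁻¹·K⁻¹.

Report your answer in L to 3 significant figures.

n(C2H5OH) = 104 / 46.07 = 2.257 mol
n(O2) = 169 / 32.00 = 5.281 mol
For 2.257 mol C2H5OH, stoichiometry requires (3/1) × 2.257 = 6.771 mol O2; 5.281 mol is available, so O2 is limiting.
n(CO2) = (2/3) × 5.281 = 3.521 mol
V(CO2) = nRT/P = 3.521 × 0.08206 × 795.15 / 4.71 = 48.78 L

48.8 L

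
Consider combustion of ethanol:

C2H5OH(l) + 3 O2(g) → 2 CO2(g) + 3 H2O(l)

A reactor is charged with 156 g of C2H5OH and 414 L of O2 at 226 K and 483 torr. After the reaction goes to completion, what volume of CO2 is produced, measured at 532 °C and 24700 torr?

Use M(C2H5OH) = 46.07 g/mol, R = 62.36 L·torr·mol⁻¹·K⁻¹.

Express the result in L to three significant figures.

n(C2H5OH) = 156 / 46.07 = 3.386 mol
n(O2) = PV/RT = (483 × 414) / (62.36 × 226) = 14.19 mol
For 3.386 mol C2H5OH, stoichiometry requires (3/1) × 3.386 = 10.16 mol O2; 14.19 mol is available, so C2H5OH is limiting.
n(CO2) = (2/1) × 3.386 = 6.772 mol
V(CO2) = nRT/P = 6.772 × 62.36 × 805.15 / 24700 = 13.77 L

13.8 L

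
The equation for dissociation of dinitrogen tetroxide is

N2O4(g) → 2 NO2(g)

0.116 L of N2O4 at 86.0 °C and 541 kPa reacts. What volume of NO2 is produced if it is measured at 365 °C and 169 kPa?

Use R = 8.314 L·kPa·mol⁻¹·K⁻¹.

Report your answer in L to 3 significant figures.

n(N2O4) = PV/RT = (541 × 0.116) / (8.314 × 359.15) = 0.02102 mol
n(NO2) = (2/1) × 0.02102 = 0.04204 mol
V = nRT/P = 0.04204 × 8.314 × 638.15 / 169 = 1.320 L

1.32 L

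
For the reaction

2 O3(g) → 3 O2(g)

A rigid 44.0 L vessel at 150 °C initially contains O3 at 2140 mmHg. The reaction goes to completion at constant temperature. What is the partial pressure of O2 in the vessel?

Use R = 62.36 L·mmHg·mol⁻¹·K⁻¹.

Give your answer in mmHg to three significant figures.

3210 mmHg

n(O3)₀ = PV/RT = (2140 × 44.0) / (62.36 × 423.15) = 3.568 mol
n(O2) = (3/2) × 3.568 = 5.352 mol
P(O2) = nRT/V = 5.352 × 62.36 × 423.15 / 44.0 = 3210 mmHg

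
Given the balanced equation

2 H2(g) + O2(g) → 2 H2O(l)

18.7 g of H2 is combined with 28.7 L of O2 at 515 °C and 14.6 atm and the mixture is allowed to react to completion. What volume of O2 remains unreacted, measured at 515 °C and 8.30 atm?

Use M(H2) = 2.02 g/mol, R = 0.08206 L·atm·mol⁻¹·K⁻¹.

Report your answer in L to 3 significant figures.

n(H2) = 18.7 / 2.02 = 9.257 mol
n(O2) = PV/RT = (14.6 × 28.7) / (0.08206 × 788.15) = 6.479 mol
For 9.257 mol H2, stoichiometry requires (1/2) × 9.257 = 4.628 mol O2; 6.479 mol is available, so H2 is limiting.
n(O2) consumed = (1/2) × 9.257 = 4.628 mol; remaining = 6.479 − 4.628 = 1.851 mol
V(O2) = nRT/P = 1.851 × 0.08206 × 788.15 / 8.30 = 14.42 L

14.4 L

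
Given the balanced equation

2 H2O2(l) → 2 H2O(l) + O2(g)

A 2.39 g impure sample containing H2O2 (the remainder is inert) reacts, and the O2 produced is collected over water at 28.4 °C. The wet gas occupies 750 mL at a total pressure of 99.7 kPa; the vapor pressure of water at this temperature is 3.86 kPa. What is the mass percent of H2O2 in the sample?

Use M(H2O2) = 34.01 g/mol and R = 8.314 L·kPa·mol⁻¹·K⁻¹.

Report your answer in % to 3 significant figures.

P(O2) = 99.7 − 3.86 = 95.84 kPa
n(O2) = PV/RT = (95.84 × 0.7500) / (8.314 × 301.55) = 0.02867 mol
n(H2O2) = (2/1) × 0.02867 = 0.05734 mol
m(H2O2) = 0.05734 × 34.01 = 1.950 g
%H2O2 = 1.950 / 2.39 × 100 = 81.59%

81.6 %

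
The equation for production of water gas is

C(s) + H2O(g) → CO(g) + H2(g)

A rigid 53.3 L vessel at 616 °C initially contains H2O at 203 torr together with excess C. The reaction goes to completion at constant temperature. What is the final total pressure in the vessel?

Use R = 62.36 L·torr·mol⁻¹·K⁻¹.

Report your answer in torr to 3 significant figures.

At constant T and V, P ∝ n(gas): 1 mol gas → 2 mol gas.
P_final = (2/1) × 203 = 406.0 torr

406 torr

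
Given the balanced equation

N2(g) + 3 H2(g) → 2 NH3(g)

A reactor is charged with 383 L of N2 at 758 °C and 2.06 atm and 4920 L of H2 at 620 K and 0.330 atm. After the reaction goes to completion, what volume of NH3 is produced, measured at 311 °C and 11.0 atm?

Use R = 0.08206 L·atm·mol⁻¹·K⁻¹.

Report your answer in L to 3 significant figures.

81.3 L

n(N2) = PV/RT = (2.06 × 383) / (0.08206 × 1031.15) = 9.324 mol
n(H2) = PV/RT = (0.330 × 4920) / (0.08206 × 620) = 31.91 mol
For 9.324 mol N2, stoichiometry requires (3/1) × 9.324 = 27.97 mol H2; 31.91 mol is available, so N2 is limiting.
n(NH3) = (2/1) × 9.324 = 18.65 mol
V(NH3) = nRT/P = 18.65 × 0.08206 × 584.15 / 11.0 = 81.27 L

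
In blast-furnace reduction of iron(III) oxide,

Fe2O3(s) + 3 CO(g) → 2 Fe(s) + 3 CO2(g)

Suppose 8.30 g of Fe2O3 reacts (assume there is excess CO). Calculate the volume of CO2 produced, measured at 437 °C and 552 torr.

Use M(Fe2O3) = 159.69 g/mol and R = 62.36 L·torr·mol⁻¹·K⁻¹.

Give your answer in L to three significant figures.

n(Fe2O3) = 8.300 / 159.69 = 0.05198 mol
n(CO2) = (3/1) × 0.05198 = 0.1559 mol
V = nRT/P = 0.1559 × 62.36 × 710.15 / 552 = 12.51 L

12.5 L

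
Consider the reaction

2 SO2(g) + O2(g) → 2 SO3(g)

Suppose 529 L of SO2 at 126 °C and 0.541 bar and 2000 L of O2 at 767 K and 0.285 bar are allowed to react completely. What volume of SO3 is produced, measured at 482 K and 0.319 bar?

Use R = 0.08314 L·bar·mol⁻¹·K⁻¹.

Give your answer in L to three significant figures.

1080 L

n(SO2) = PV/RT = (0.541 × 529) / (0.08314 × 399.15) = 8.624 mol
n(O2) = PV/RT = (0.285 × 2000) / (0.08314 × 767) = 8.939 mol
For 8.624 mol SO2, stoichiometry requires (1/2) × 8.624 = 4.312 mol O2; 8.939 mol is available, so SO2 is limiting.
n(SO3) = (2/2) × 8.624 = 8.624 mol
V(SO3) = nRT/P = 8.624 × 0.08314 × 482 / 0.319 = 1083 L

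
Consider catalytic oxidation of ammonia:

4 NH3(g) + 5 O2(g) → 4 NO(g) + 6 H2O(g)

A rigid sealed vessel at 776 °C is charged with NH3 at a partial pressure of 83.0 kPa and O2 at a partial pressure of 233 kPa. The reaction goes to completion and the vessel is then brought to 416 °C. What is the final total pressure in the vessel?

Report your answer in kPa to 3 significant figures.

221 kPa

Because the vessel is rigid and T is held at 776 °C, work the stoichiometry in partial pressures (P_i = n_iRT/V).
P(O2) required for 83.0 kPa of NH3 = (5/4) × 83.0 = 103.8 kPa; available 233 kPa, so NH3 is limiting.
P(O2) remaining = 233 − (5/4) × 83.0 = 129.2 kPa
P(gaseous products) = (4+6)/4 × 83.0 = 207.5 kPa
P_total at 776 °C = 129.2 + 207.5 = 336.7 kPa
Scaling to 416 °C: P = 336.7 × 689.15/1049.15 = 221.2 kPa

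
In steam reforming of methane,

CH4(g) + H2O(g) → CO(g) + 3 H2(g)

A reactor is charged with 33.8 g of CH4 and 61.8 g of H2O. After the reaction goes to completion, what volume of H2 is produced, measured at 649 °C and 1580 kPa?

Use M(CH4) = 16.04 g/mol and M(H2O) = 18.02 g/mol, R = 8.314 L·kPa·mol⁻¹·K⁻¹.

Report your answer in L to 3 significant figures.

30.7 L

n(CH4) = 33.8 / 16.04 = 2.107 mol
n(H2O) = 61.8 / 18.02 = 3.430 mol
For 2.107 mol CH4, stoichiometry requires (1/1) × 2.107 = 2.107 mol H2O; 3.430 mol is available, so CH4 is limiting.
n(H2) = (3/1) × 2.107 = 6.321 mol
V(H2) = nRT/P = 6.321 × 8.314 × 922.15 / 1580 = 30.67 L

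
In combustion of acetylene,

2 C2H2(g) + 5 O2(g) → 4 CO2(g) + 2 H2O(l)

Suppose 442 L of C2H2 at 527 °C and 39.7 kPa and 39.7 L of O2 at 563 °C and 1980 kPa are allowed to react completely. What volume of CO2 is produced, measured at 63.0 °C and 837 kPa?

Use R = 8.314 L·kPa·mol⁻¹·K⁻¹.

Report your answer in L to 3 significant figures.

n(C2H2) = PV/RT = (39.7 × 442) / (8.314 × 800.15) = 2.638 mol
n(O2) = PV/RT = (1980 × 39.7) / (8.314 × 836.15) = 11.31 mol
For 2.638 mol C2H2, stoichiometry requires (5/2) × 2.638 = 6.595 mol O2; 11.31 mol is available, so C2H2 is limiting.
n(CO2) = (4/2) × 2.638 = 5.276 mol
V(CO2) = nRT/P = 5.276 × 8.314 × 336.15 / 837 = 17.62 L

17.6 L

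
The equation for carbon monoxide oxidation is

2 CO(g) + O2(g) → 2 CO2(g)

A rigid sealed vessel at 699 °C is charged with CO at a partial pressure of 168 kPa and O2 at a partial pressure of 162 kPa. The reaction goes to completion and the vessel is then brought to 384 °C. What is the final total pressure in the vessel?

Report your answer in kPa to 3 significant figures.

At constant V, partial pressures at 699 °C are proportional to moles, so apply stoichiometry directly to pressures.
P(O2) required for 168 kPa of CO = (1/2) × 168 = 84.00 kPa; available 162 kPa, so CO is limiting.
P(O2) remaining = 162 − (1/2) × 168 = 78.00 kPa
P(gaseous products) = (2)/2 × 168 = 168.0 kPa
P_total at 699 °C = 78.00 + 168.0 = 246.0 kPa
Scaling to 384 °C: P = 246.0 × 657.15/972.15 = 166.3 kPa

166 kPa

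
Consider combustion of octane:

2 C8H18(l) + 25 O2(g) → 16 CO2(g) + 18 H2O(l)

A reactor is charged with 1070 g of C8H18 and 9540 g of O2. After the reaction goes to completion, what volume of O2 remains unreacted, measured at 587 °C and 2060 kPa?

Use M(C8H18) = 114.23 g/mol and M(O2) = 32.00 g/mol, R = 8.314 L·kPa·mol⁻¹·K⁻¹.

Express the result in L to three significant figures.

628 L

n(C8H18) = 1070 / 114.23 = 9.367 mol
n(O2) = 9540 / 32.00 = 298.1 mol
For 9.367 mol C8H18, stoichiometry requires (25/2) × 9.367 = 117.1 mol O2; 298.1 mol is available, so C8H18 is limiting.
n(O2) consumed = (25/2) × 9.367 = 117.1 mol; remaining = 298.1 − 117.1 = 181.0 mol
V(O2) = nRT/P = 181.0 × 8.314 × 860.15 / 2060 = 628.3 L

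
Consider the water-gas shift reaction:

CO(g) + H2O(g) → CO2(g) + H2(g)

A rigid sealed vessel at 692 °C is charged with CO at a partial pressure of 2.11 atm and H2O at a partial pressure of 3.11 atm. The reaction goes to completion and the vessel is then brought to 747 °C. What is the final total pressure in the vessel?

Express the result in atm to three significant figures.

5.52 atm

At constant V, partial pressures at 692 °C are proportional to moles, so apply stoichiometry directly to pressures.
P(H2O) required for 2.11 atm of CO = (1/1) × 2.11 = 2.110 atm; available 3.11 atm, so CO is limiting.
P(H2O) remaining = 3.11 − (1/1) × 2.11 = 1.000 atm
P(gaseous products) = (1+1)/1 × 2.11 = 4.220 atm
P_total at 692 °C = 1.000 + 4.220 = 5.220 atm
Scaling to 747 °C: P = 5.220 × 1020.15/965.15 = 5.517 atm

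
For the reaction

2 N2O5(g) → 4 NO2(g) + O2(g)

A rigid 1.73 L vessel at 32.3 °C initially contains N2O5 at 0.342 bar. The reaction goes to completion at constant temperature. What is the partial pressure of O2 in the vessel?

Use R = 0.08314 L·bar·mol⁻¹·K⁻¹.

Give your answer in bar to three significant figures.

0.171 bar

n(N2O5)₀ = PV/RT = (0.342 × 1.73) / (0.08314 × 305.45) = 0.02330 mol
n(O2) = (1/2) × 0.02330 = 0.01165 mol
P(O2) = nRT/V = 0.01165 × 0.08314 × 305.45 / 1.73 = 0.1710 bar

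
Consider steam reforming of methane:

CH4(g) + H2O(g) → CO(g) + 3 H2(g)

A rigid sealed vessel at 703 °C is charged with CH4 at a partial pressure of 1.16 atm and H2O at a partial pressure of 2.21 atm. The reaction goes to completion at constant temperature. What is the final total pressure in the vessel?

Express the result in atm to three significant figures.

At constant V, partial pressures at 703 °C are proportional to moles, so apply stoichiometry directly to pressures.
P(H2O) required for 1.16 atm of CH4 = (1/1) × 1.16 = 1.160 atm; available 2.21 atm, so CH4 is limiting.
P(H2O) remaining = 2.21 − (1/1) × 1.16 = 1.050 atm
P(gaseous products) = (1+3)/1 × 1.16 = 4.640 atm
P_total at 703 °C = 1.050 + 4.640 = 5.690 atm

5.69 atm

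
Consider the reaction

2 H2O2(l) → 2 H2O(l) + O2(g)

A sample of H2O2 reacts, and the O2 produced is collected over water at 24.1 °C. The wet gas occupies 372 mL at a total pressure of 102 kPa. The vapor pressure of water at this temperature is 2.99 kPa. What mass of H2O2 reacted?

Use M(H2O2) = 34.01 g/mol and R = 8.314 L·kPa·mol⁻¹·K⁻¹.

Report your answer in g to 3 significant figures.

P(O2) = 102 − 2.99 = 99.01 kPa
n(O2) = PV/RT = (99.01 × 0.3720) / (8.314 × 297.25) = 0.01490 mol
n(H2O2) = (2/1) × 0.01490 = 0.02980 mol
m(H2O2) = 0.02980 × 34.01 = 1.013 g

1.01 g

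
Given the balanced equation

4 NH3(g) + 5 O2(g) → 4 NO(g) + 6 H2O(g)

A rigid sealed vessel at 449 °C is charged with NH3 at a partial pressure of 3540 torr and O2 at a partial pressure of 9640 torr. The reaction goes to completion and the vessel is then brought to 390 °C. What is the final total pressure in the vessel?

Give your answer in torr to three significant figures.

12900 torr

With V and T fixed, P_i ∝ n_i, so the mole ratios apply directly to partial pressures at 449 °C.
P(O2) required for 3540 torr of NH3 = (5/4) × 3540 = 4425 torr; available 9640 torr, so NH3 is limiting.
P(O2) remaining = 9640 − (5/4) × 3540 = 5215 torr
P(gaseous products) = (4+6)/4 × 3540 = 8850 torr
P_total at 449 °C = 5215 + 8850 = 14060 torr
Scaling to 390 °C: P = 14060 × 663.15/722.15 = 12910 torr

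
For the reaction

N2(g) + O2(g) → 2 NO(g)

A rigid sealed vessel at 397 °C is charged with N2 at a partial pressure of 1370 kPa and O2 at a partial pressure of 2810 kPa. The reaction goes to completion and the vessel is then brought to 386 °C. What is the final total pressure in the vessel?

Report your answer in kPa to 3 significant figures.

Because the vessel is rigid and T is held at 397 °C, work the stoichiometry in partial pressures (P_i = n_iRT/V).
P(O2) required for 1370 kPa of N2 = (1/1) × 1370 = 1370 kPa; available 2810 kPa, so N2 is limiting.
P(O2) remaining = 2810 − (1/1) × 1370 = 1440 kPa
P(gaseous products) = (2)/1 × 1370 = 2740 kPa
P_total at 397 °C = 1440 + 2740 = 4180 kPa
Scaling to 386 °C: P = 4180 × 659.15/670.15 = 4111 kPa

4110 kPa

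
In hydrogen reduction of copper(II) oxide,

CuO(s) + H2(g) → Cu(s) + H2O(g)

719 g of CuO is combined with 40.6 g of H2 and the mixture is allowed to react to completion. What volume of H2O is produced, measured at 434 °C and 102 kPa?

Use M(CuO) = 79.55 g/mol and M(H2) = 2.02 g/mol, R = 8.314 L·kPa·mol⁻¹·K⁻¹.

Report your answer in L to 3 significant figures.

n(CuO) = 719 / 79.55 = 9.038 mol
n(H2) = 40.6 / 2.02 = 20.10 mol
For 9.038 mol CuO, stoichiometry requires (1/1) × 9.038 = 9.038 mol H2; 20.10 mol is available, so CuO is limiting.
n(H2O) = (1/1) × 9.038 = 9.038 mol
V(H2O) = nRT/P = 9.038 × 8.314 × 707.15 / 102 = 520.9 L

521 L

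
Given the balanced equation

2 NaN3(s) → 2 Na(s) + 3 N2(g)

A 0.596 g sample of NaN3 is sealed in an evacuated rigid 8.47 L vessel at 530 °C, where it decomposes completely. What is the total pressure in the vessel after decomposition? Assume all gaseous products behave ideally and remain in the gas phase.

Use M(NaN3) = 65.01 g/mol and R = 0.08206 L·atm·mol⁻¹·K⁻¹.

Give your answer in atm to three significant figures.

0.107 atm

n(NaN3) = 0.596 / 65.01 = 0.009168 mol
n(gas produced) = (3/2) × 0.009168 = 0.01375 mol
P = nRT/V = 0.01375 × 0.08206 × 803.15 / 8.47 = 0.1070 atm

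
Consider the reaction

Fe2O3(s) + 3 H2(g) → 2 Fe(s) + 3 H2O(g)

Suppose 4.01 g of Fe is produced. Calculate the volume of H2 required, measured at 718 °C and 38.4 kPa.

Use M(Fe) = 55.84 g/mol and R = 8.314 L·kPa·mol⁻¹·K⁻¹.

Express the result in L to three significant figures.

n(Fe) = 4.010 / 55.84 = 0.07181 mol
n(H2) = (3/2) × 0.07181 = 0.1077 mol
V = nRT/P = 0.1077 × 8.314 × 991.15 / 38.4 = 23.11 L

23.1 L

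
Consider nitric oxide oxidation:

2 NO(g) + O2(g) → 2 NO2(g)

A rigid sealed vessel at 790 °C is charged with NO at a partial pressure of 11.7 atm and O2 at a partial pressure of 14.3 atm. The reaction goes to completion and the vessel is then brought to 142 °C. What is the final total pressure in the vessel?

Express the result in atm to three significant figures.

Because the vessel is rigid and T is held at 790 °C, work the stoichiometry in partial pressures (P_i = n_iRT/V).
P(O2) required for 11.7 atm of NO = (1/2) × 11.7 = 5.850 atm; available 14.3 atm, so NO is limiting.
P(O2) remaining = 14.3 − (1/2) × 11.7 = 8.450 atm
P(gaseous products) = (2)/2 × 11.7 = 11.70 atm
P_total at 790 °C = 8.450 + 11.70 = 20.15 atm
Scaling to 142 °C: P = 20.15 × 415.15/1063.15 = 7.868 atm

7.87 atm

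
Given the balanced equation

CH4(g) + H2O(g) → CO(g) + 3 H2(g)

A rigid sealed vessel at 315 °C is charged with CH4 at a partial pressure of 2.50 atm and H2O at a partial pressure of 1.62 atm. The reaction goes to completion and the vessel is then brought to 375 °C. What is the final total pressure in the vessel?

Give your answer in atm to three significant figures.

Because the vessel is rigid and T is held at 315 °C, work the stoichiometry in partial pressures (P_i = n_iRT/V).
P(H2O) required for 2.50 atm of CH4 = (1/1) × 2.50 = 2.500 atm; available 1.62 atm, so H2O is limiting.
P(CH4) remaining = 2.50 − (1/1) × 1.62 = 0.8800 atm
P(gaseous products) = (1+3)/1 × 1.62 = 6.480 atm
P_total at 315 °C = 0.8800 + 6.480 = 7.360 atm
Scaling to 375 °C: P = 7.360 × 648.15/588.15 = 8.111 atm

8.11 atm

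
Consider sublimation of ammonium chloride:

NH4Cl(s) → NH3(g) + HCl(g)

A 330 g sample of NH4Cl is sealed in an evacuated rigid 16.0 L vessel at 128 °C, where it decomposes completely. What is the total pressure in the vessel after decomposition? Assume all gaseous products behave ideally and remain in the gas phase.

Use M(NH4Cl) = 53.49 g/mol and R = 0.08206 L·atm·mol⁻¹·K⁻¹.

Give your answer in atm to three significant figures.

n(NH4Cl) = 330 / 53.49 = 6.169 mol
n(gas produced) = (2/1) × 6.169 = 12.34 mol
P = nRT/V = 12.34 × 0.08206 × 401.15 / 16.0 = 25.39 atm

25.4 atm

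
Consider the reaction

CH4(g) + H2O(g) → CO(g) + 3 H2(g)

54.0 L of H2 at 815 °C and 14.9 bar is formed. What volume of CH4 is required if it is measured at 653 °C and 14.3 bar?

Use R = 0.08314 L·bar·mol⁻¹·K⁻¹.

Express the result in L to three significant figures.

16.0 L

n(H2) = PV/RT = (14.9 × 54.0) / (0.08314 × 1088.15) = 8.894 mol
n(CH4) = (1/3) × 8.894 = 2.965 mol
V = nRT/P = 2.965 × 0.08314 × 926.15 / 14.3 = 15.97 L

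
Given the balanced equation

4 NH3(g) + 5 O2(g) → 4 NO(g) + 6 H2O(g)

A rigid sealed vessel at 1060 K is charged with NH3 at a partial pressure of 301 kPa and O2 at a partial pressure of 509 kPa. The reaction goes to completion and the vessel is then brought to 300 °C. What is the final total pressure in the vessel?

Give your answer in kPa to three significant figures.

At constant V, partial pressures at 1060 K are proportional to moles, so apply stoichiometry directly to pressures.
P(O2) required for 301 kPa of NH3 = (5/4) × 301 = 376.2 kPa; available 509 kPa, so NH3 is limiting.
P(O2) remaining = 509 − (5/4) × 301 = 132.8 kPa
P(gaseous products) = (4+6)/4 × 301 = 752.5 kPa
P_total at 1060 K = 132.8 + 752.5 = 885.3 kPa
Scaling to 300 °C: P = 885.3 × 573.15/1060 = 478.7 kPa

479 kPa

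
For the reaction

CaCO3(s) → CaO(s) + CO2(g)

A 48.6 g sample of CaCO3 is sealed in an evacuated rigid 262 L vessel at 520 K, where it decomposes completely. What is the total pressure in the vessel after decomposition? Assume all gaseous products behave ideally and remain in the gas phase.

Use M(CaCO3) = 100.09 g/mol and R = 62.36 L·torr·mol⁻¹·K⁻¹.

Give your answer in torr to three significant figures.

n(CaCO3) = 48.6 / 100.09 = 0.4856 mol
n(gas produced) = (1/1) × 0.4856 = 0.4856 mol
P = nRT/V = 0.4856 × 62.36 × 520 / 262 = 60.10 torr

60.1 torr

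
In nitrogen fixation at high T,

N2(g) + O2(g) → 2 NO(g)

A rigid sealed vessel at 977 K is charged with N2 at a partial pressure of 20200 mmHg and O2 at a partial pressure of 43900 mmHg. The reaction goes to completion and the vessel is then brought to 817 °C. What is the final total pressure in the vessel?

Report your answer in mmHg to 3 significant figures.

71500 mmHg

Because the vessel is rigid and T is held at 977 K, work the stoichiometry in partial pressures (P_i = n_iRT/V).
P(O2) required for 20200 mmHg of N2 = (1/1) × 20200 = 20200 mmHg; available 43900 mmHg, so N2 is limiting.
P(O2) remaining = 43900 − (1/1) × 20200 = 23700 mmHg
P(gaseous products) = (2)/1 × 20200 = 40400 mmHg
P_total at 977 K = 23700 + 40400 = 64100 mmHg
Scaling to 817 °C: P = 64100 × 1090.15/977 = 71520 mmHg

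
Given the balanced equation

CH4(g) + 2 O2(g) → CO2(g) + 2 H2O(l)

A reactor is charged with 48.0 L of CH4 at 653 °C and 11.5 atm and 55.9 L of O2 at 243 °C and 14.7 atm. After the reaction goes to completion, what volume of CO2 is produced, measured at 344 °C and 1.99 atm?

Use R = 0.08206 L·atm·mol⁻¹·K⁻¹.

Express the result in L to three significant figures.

n(CH4) = PV/RT = (11.5 × 48.0) / (0.08206 × 926.15) = 7.263 mol
n(O2) = PV/RT = (14.7 × 55.9) / (0.08206 × 516.15) = 19.40 mol
For 7.263 mol CH4, stoichiometry requires (2/1) × 7.263 = 14.53 mol O2; 19.40 mol is available, so CH4 is limiting.
n(CO2) = (1/1) × 7.263 = 7.263 mol
V(CO2) = nRT/P = 7.263 × 0.08206 × 617.15 / 1.99 = 184.8 L

185 L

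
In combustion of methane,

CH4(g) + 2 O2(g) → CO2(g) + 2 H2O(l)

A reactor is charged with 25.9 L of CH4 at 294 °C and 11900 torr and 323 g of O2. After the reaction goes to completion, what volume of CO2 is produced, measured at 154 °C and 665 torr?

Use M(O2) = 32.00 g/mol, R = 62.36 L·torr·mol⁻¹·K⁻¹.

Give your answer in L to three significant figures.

202 L

n(CH4) = PV/RT = (11900 × 25.9) / (62.36 × 567.15) = 8.715 mol
n(O2) = 323 / 32.00 = 10.09 mol
For 8.715 mol CH4, stoichiometry requires (2/1) × 8.715 = 17.43 mol O2; 10.09 mol is available, so O2 is limiting.
n(CO2) = (1/2) × 10.09 = 5.045 mol
V(CO2) = nRT/P = 5.045 × 62.36 × 427.15 / 665 = 202.1 L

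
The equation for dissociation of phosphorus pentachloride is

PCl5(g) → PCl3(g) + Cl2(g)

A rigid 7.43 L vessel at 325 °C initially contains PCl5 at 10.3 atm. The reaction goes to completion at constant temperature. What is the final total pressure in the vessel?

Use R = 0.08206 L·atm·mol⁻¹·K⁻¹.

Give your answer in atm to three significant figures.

At constant T and V, P ∝ n(gas): 1 mol gas → 2 mol gas.
P_final = (2/1) × 10.3 = 20.60 atm

20.6 atm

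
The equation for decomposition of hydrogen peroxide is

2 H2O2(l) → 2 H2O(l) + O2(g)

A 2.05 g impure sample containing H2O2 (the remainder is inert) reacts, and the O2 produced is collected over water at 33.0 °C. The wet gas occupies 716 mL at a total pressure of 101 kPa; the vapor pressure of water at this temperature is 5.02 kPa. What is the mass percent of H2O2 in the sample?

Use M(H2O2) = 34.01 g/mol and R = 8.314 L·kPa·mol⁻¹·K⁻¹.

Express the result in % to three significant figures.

89.6 %

P(O2) = 101 − 5.02 = 95.98 kPa
n(O2) = PV/RT = (95.98 × 0.7160) / (8.314 × 306.15) = 0.02700 mol
n(H2O2) = (2/1) × 0.02700 = 0.05400 mol
m(H2O2) = 0.05400 × 34.01 = 1.837 g
%H2O2 = 1.837 / 2.05 × 100 = 89.61%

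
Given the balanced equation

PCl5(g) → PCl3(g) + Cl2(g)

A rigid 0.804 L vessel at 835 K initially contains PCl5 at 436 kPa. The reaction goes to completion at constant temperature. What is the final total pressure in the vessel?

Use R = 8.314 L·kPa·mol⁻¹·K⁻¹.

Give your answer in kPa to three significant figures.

872 kPa

Since T and V are fixed, P_final/P_initial = n_final/n_initial = 2/1.
P_final = (2/1) × 436 = 872.0 kPa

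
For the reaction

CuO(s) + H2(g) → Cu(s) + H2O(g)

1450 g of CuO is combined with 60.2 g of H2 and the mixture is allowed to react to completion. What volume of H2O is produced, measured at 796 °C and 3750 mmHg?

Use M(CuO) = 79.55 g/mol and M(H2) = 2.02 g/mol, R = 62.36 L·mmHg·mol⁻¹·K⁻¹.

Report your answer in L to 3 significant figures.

324 L

n(CuO) = 1450 / 79.55 = 18.23 mol
n(H2) = 60.2 / 2.02 = 29.80 mol
For 18.23 mol CuO, stoichiometry requires (1/1) × 18.23 = 18.23 mol H2; 29.80 mol is available, so CuO is limiting.
n(H2O) = (1/1) × 18.23 = 18.23 mol
V(H2O) = nRT/P = 18.23 × 62.36 × 1069.15 / 3750 = 324.1 L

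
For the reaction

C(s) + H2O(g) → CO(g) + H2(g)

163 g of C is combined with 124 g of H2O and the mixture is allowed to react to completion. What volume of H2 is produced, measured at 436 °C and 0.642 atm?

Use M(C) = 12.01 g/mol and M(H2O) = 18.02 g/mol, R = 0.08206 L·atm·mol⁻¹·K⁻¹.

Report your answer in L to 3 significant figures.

624 L

n(C) = 163 / 12.01 = 13.57 mol
n(H2O) = 124 / 18.02 = 6.881 mol
For 13.57 mol C, stoichiometry requires (1/1) × 13.57 = 13.57 mol H2O; 6.881 mol is available, so H2O is limiting.
n(H2) = (1/1) × 6.881 = 6.881 mol
V(H2) = nRT/P = 6.881 × 0.08206 × 709.15 / 0.642 = 623.7 L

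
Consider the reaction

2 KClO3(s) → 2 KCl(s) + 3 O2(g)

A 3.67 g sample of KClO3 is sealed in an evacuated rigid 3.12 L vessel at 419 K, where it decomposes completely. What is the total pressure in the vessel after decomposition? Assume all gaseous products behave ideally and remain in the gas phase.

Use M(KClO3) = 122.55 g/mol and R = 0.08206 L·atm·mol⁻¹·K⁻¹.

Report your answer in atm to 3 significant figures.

n(KClO3) = 3.67 / 122.55 = 0.02995 mol
n(gas produced) = (3/2) × 0.02995 = 0.04492 mol
P = nRT/V = 0.04492 × 0.08206 × 419 / 3.12 = 0.4950 atm

0.495 atm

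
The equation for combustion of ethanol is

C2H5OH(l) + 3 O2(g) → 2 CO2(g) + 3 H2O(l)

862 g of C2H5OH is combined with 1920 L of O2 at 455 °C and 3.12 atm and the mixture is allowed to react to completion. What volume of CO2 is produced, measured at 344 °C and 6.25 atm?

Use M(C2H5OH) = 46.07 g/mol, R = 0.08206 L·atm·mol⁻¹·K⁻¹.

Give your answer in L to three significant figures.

303 L

n(C2H5OH) = 862 / 46.07 = 18.71 mol
n(O2) = PV/RT = (3.12 × 1920) / (0.08206 × 728.15) = 100.3 mol
For 18.71 mol C2H5OH, stoichiometry requires (3/1) × 18.71 = 56.13 mol O2; 100.3 mol is available, so C2H5OH is limiting.
n(CO2) = (2/1) × 18.71 = 37.42 mol
V(CO2) = nRT/P = 37.42 × 0.08206 × 617.15 / 6.25 = 303.2 L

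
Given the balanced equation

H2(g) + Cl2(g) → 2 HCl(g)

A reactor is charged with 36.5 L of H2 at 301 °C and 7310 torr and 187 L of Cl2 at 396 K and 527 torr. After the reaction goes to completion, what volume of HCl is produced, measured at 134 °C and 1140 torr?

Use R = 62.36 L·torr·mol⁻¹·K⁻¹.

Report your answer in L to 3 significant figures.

n(H2) = PV/RT = (7310 × 36.5) / (62.36 × 574.15) = 7.452 mol
n(Cl2) = PV/RT = (527 × 187) / (62.36 × 396) = 3.991 mol
For 7.452 mol H2, stoichiometry requires (1/1) × 7.452 = 7.452 mol Cl2; 3.991 mol is available, so Cl2 is limiting.
n(HCl) = (2/1) × 3.991 = 7.982 mol
V(HCl) = nRT/P = 7.982 × 62.36 × 407.15 / 1140 = 177.8 L

178 L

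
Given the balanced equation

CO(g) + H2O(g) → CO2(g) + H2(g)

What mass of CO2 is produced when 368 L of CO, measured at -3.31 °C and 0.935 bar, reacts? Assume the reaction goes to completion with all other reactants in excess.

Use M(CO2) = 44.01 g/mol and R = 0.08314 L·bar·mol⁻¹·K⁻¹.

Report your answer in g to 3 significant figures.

675 g

n(CO) = PV/RT = (0.935 × 368) / (0.08314 × 269.84) = 15.34 mol
n(CO2) = (1/1) × 15.34 = 15.34 mol
m(CO2) = 15.34 × 44.01 = 675.1 g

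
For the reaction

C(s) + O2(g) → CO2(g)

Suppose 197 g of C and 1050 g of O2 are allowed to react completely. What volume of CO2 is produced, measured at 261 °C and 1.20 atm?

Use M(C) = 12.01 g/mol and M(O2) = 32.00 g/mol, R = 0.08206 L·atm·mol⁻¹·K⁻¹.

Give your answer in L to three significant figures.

599 L

n(C) = 197 / 12.01 = 16.40 mol
n(O2) = 1050 / 32.00 = 32.81 mol
For 16.40 mol C, stoichiometry requires (1/1) × 16.40 = 16.40 mol O2; 32.81 mol is available, so C is limiting.
n(CO2) = (1/1) × 16.40 = 16.40 mol
V(CO2) = nRT/P = 16.40 × 0.08206 × 534.15 / 1.20 = 599.0 L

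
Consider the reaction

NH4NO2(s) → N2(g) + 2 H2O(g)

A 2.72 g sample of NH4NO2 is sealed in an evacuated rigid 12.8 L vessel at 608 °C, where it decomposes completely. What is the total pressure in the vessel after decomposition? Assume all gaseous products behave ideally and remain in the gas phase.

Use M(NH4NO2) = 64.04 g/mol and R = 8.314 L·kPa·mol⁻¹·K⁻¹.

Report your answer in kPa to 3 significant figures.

72.9 kPa

n(NH4NO2) = 2.72 / 64.04 = 0.04247 mol
n(gas produced) = (3/1) × 0.04247 = 0.1274 mol
P = nRT/V = 0.1274 × 8.314 × 881.15 / 12.8 = 72.92 kPa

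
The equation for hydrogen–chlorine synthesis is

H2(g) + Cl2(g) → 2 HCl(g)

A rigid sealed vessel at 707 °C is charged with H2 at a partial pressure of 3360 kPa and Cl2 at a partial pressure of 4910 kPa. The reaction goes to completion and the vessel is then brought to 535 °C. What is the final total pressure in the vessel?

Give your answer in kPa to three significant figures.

Because the vessel is rigid and T is held at 707 °C, work the stoichiometry in partial pressures (P_i = n_iRT/V).
P(Cl2) required for 3360 kPa of H2 = (1/1) × 3360 = 3360 kPa; available 4910 kPa, so H2 is limiting.
P(Cl2) remaining = 4910 − (1/1) × 3360 = 1550 kPa
P(gaseous products) = (2)/1 × 3360 = 6720 kPa
P_total at 707 °C = 1550 + 6720 = 8270 kPa
Scaling to 535 °C: P = 8270 × 808.15/980.15 = 6819 kPa

6820 kPa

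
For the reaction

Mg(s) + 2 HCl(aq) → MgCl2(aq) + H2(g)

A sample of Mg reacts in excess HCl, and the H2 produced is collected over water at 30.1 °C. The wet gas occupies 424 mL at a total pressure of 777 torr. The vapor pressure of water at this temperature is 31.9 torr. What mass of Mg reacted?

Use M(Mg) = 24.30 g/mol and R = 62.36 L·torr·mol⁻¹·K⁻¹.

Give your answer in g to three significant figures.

P(H2) = 777 − 31.9 = 745.1 torr
n(H2) = PV/RT = (745.1 × 0.4240) / (62.36 × 303.25) = 0.01671 mol
n(Mg) = (1/1) × 0.01671 = 0.01671 mol
m(Mg) = 0.01671 × 24.30 = 0.4061 g

0.406 g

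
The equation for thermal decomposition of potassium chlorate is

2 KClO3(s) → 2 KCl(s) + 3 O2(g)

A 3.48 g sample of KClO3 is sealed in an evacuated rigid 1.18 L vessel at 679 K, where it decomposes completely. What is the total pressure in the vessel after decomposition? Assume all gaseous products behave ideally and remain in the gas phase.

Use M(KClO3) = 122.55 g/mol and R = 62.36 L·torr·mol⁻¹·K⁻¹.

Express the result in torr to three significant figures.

n(KClO3) = 3.48 / 122.55 = 0.02840 mol
n(gas produced) = (3/2) × 0.02840 = 0.04260 mol
P = nRT/V = 0.04260 × 62.36 × 679 / 1.18 = 1529 torr

1530 torr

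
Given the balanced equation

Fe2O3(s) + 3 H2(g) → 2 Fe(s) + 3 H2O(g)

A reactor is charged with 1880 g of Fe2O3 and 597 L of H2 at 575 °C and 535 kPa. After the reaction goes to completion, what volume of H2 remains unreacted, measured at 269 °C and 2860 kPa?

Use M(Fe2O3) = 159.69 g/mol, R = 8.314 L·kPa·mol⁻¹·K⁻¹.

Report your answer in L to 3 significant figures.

15.7 L

n(Fe2O3) = 1880 / 159.69 = 11.77 mol
n(H2) = PV/RT = (535 × 597) / (8.314 × 848.15) = 45.29 mol
For 11.77 mol Fe2O3, stoichiometry requires (3/1) × 11.77 = 35.31 mol H2; 45.29 mol is available, so Fe2O3 is limiting.
n(H2) consumed = (3/1) × 11.77 = 35.31 mol; remaining = 45.29 − 35.31 = 9.980 mol
V(H2) = nRT/P = 9.980 × 8.314 × 542.15 / 2860 = 15.73 L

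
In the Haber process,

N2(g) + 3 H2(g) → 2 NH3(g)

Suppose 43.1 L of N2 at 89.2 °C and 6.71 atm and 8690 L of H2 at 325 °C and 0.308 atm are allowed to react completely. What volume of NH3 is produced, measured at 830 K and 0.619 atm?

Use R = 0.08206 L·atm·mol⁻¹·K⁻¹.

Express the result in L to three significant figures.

n(N2) = PV/RT = (6.71 × 43.1) / (0.08206 × 362.35) = 9.726 mol
n(H2) = PV/RT = (0.308 × 8690) / (0.08206 × 598.15) = 54.53 mol
For 9.726 mol N2, stoichiometry requires (3/1) × 9.726 = 29.18 mol H2; 54.53 mol is available, so N2 is limiting.
n(NH3) = (2/1) × 9.726 = 19.45 mol
V(NH3) = nRT/P = 19.45 × 0.08206 × 830 / 0.619 = 2140 L

2140 L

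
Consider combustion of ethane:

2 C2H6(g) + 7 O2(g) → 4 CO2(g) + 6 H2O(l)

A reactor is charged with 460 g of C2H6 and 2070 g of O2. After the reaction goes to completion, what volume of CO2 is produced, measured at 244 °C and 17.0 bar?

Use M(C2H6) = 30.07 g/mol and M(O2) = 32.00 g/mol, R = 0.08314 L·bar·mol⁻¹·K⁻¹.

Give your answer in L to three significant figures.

77.4 L

n(C2H6) = 460 / 30.07 = 15.30 mol
n(O2) = 2070 / 32.00 = 64.69 mol
For 15.30 mol C2H6, stoichiometry requires (7/2) × 15.30 = 53.55 mol O2; 64.69 mol is available, so C2H6 is limiting.
n(CO2) = (4/2) × 15.30 = 30.60 mol
V(CO2) = nRT/P = 30.60 × 0.08314 × 517.15 / 17.0 = 77.39 L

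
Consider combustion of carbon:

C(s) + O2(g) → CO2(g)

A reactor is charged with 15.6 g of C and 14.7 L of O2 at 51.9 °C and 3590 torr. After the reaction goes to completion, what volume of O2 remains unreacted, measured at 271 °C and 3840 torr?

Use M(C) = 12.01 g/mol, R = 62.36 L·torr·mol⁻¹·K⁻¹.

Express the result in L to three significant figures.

11.5 L

n(C) = 15.6 / 12.01 = 1.299 mol
n(O2) = PV/RT = (3590 × 14.7) / (62.36 × 325.05) = 2.603 mol
For 1.299 mol C, stoichiometry requires (1/1) × 1.299 = 1.299 mol O2; 2.603 mol is available, so C is limiting.
n(O2) consumed = (1/1) × 1.299 = 1.299 mol; remaining = 2.603 − 1.299 = 1.304 mol
V(O2) = nRT/P = 1.304 × 62.36 × 544.15 / 3840 = 11.52 L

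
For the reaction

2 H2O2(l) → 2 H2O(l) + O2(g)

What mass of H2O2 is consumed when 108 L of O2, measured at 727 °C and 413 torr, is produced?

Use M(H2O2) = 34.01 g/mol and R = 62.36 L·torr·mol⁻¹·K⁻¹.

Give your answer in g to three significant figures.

48.6 g

n(O2) = PV/RT = (413 × 108) / (62.36 × 1000.15) = 0.7152 mol
n(H2O2) = (2/1) × 0.7152 = 1.430 mol
m(H2O2) = 1.430 × 34.01 = 48.63 g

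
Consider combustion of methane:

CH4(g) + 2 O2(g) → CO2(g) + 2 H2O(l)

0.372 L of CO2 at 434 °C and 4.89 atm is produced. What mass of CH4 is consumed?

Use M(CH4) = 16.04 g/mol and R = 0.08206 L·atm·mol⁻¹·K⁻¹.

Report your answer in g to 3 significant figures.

n(CO2) = PV/RT = (4.89 × 0.372) / (0.08206 × 707.15) = 0.03135 mol
n(CH4) = (1/1) × 0.03135 = 0.03135 mol
m(CH4) = 0.03135 × 16.04 = 0.5029 g

0.503 g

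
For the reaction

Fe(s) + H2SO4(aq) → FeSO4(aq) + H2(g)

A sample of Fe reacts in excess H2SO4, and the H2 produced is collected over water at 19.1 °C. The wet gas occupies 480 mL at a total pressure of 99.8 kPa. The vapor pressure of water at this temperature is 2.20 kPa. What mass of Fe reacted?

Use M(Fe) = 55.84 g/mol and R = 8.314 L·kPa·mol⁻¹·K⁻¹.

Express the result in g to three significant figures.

1.08 g

P(H2) = 99.8 − 2.20 = 97.60 kPa
n(H2) = PV/RT = (97.60 × 0.4800) / (8.314 × 292.25) = 0.01928 mol
n(Fe) = (1/1) × 0.01928 = 0.01928 mol
m(Fe) = 0.01928 × 55.84 = 1.077 g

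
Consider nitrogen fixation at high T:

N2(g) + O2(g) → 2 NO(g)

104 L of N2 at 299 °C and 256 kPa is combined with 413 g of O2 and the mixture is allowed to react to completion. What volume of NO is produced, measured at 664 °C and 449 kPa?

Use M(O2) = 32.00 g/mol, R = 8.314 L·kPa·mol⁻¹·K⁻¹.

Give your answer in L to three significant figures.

n(N2) = PV/RT = (256 × 104) / (8.314 × 572.15) = 5.597 mol
n(O2) = 413 / 32.00 = 12.91 mol
For 5.597 mol N2, stoichiometry requires (1/1) × 5.597 = 5.597 mol O2; 12.91 mol is available, so N2 is limiting.
n(NO) = (2/1) × 5.597 = 11.19 mol
V(NO) = nRT/P = 11.19 × 8.314 × 937.15 / 449 = 194.2 L

194 L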